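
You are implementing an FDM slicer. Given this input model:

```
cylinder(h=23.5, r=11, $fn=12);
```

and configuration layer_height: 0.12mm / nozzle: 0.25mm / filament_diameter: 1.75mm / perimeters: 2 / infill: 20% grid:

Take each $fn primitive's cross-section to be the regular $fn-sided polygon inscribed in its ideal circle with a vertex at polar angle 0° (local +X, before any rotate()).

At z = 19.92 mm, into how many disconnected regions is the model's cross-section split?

At z = 19.92 mm: the r=11 cylinder gives a regular 12-gon of circumradius 11 (constant along its height). The result has 1 disconnected region.

1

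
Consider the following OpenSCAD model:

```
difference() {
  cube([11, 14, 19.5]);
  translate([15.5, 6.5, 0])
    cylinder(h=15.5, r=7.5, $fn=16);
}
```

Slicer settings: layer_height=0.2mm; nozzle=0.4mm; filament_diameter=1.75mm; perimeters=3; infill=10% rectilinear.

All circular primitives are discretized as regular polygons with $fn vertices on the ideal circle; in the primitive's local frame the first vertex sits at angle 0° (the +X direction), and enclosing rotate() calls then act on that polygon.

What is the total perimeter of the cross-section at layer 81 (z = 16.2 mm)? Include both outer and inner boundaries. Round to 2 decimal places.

At z = 16.2 mm: the 11×14 cube contributes its full rectangle (perimeter 50.00 mm); the cylinder at (15.5, 6.5) does not reach this height (z outside [0, 15.5]); Taking the first minus the rest: none of the subtracted shapes is present at this height, so the 11×14 cube is unchanged — boundary = 50.00 mm. Overall, the cross-section is a single solid region. Total boundary length (outer) = 50.00 mm.

50.00 mm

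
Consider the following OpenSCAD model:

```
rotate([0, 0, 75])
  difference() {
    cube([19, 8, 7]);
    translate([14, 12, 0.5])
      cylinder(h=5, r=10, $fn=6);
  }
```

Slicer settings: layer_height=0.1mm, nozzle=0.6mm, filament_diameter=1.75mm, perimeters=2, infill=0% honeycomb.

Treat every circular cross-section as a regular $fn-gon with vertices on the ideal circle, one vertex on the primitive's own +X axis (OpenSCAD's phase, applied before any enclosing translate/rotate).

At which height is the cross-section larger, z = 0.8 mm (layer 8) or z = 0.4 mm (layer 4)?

Layer 8 (z = 0.8): the cube (footprint 19×8) is included at this height (area 152.00 mm²); the r=10 cylinder at (14, 12) contributes a regular 6-gon of circumradius 10 (area = (6/2)·10.000²·sin(360°/6) = 259.81 mm²); Taking the first minus the rest: starting from the 19×8 cube (152.00 mm²), the r=10 cylinder at (14, 12) partially overlaps it — only the 52.87 mm² overlap (of its 259.81 mm²) is removed, clipping the outline — area = 99.13 mm²; (rotated 75° about Z; rotation is an isometry so areas/perimeters/island counts are preserved). So its area = 99.13 mm². Layer 4 (z = 0.4): the cube (footprint 19×8) is included at this height (area 152.00 mm²); the cylinder at (14, 12) is absent (z outside [0.5, 5.5]); Taking the first minus the rest: none of the subtracted shapes is present at this height, so the 19×8 cube is unchanged — area = 152.00 mm²; (whole slice rotated 75° about Z — lengths, areas and connectivity unchanged). So its area = 152.00 mm². Layer 4 is larger (152.00 vs 99.13 mm²).

layer 4 (z = 0.4 mm)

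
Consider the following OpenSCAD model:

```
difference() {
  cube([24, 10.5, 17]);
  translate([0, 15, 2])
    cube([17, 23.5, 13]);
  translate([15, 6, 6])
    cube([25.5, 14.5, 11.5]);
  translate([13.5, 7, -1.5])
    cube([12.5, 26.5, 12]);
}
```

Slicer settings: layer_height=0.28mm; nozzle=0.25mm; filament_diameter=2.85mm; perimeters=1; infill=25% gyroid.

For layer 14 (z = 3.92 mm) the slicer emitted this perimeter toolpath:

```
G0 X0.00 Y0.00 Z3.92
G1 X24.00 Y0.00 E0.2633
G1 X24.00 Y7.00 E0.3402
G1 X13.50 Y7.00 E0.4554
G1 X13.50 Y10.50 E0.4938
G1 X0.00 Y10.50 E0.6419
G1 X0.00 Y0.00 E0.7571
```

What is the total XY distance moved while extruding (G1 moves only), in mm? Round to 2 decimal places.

Sum the Euclidean lengths of each G1 segment: total = 69.00 mm.

69.00 mm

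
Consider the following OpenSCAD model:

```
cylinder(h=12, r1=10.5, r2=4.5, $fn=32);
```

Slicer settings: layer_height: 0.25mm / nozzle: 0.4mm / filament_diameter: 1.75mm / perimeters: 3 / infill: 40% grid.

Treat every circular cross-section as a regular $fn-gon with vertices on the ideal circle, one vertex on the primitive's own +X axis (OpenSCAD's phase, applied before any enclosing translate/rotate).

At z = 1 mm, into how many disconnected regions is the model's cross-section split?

1

At z = 1 mm: the cone (r1=10.5→r2=4.5) has section circumradius 10.000 here — a regular 32-gon. The result has 1 disconnected region.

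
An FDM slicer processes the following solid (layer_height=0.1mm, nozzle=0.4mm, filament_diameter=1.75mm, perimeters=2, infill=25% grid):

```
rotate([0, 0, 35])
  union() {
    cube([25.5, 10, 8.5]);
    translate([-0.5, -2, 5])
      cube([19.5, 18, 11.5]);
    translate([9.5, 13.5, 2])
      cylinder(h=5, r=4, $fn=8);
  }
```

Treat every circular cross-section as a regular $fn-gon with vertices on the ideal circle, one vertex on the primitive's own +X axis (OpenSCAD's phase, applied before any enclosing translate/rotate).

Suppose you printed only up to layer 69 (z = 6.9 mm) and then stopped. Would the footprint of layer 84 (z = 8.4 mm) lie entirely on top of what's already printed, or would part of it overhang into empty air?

Compare the two slices. At z = 6.9: the cube (footprint 25.5×10) is included at this height (area 255.00 mm²); the 19.5×18 cube at (-0.5, -2) contributes its full rectangle (area 351.00 mm²); the r=4 cylinder at (9.5, 13.5) gives a regular 8-gon of circumradius 4 (constant along its height) (area = (8/2)·4.000²·sin(360°/8) = 45.25 mm²); Taking the union: the regions partially overlap — summed areas 651.25 mm² minus the doubly-counted overlap 230.04 mm² gives 421.22 mm² — area = 421.22 mm²; (whole slice rotated 35° about Z — lengths, areas and connectivity unchanged). At z = 8.4: the cube is present — its section is the full 25.5×10 rectangle (area 255.00 mm²); the 19.5×18 cube at (-0.5, -2) contributes its full rectangle (area 351.00 mm²); the cylinder at (9.5, 13.5) is not intersected at this z (z outside [2, 7]); Merging all regions: the regions partially overlap — summed areas 606.00 mm² minus the doubly-counted overlap 190.00 mm² gives 416.00 mm² — area = 416.00 mm²; (whole slice rotated 35° about Z — lengths, areas and connectivity unchanged). Checking containment: the cross-section at z = 8.4 is a subset of the cross-section at z = 6.9.

entirely on top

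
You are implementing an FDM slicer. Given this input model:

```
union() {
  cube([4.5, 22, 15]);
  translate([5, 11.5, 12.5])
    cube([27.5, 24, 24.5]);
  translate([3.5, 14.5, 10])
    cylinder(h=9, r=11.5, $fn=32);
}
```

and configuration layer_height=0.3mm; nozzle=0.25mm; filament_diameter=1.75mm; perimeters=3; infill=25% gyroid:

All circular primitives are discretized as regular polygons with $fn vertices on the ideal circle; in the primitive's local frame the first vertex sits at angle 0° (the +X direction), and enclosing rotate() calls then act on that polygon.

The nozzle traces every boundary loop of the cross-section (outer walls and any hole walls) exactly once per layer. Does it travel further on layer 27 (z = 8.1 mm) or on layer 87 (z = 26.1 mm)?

layer 87 (z = 26.1 mm)

Layer 27 (z = 8.1): the cube (footprint 4.5×22) is included at this height (perimeter 53.00 mm); the cube at (5, 11.5) is absent (z outside [12.5, 37]); the cylinder at (3.5, 14.5) does not reach this height (z outside [10, 19]); Merging all regions: only the 4.5×22 cube is present, so the union is just that shape — boundary = 53.00 mm. So its perimeter = 53.00 mm. Layer 87 (z = 26.1): the cube is not intersected at this z (z outside [0, 15]); the cube at (5, 11.5) (footprint 27.5×24) is included at this height (perimeter 103.00 mm); the cylinder at (3.5, 14.5) does not reach this height (z outside [10, 19]); Combining (union): only the 27.5×24 cube at (5, 11.5) is present, so the union is just that shape — boundary = 103.00 mm. So its perimeter = 103.00 mm. Layer 87 is larger (103.00 vs 53.00 mm).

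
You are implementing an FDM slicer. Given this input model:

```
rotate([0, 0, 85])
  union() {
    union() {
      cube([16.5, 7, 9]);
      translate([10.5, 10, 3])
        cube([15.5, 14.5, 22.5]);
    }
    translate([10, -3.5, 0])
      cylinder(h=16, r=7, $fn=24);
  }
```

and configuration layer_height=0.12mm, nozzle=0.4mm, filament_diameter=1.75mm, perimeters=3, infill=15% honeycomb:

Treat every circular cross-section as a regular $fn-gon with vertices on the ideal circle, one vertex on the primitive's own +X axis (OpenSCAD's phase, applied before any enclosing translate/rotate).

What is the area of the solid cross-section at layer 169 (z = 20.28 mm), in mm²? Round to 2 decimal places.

224.75 mm²

At z = 20.28 mm: the cube is not intersected at this z (z outside [0, 9]); the cube at (10.5, 10) is present — its section is the full 15.5×14.5 rectangle (area 224.75 mm²); Merging all regions: only the 15.5×14.5 cube at (10.5, 10) is present, so the union is just that shape — area = 224.75 mm²; the cylinder at (10, -3.5) is not intersected at this z (z outside [0, 16]); Combining (union): only the result so far is present, so the union is just that shape — area = 224.75 mm²; (rotated 85° about Z; rotation is an isometry so areas/perimeters/island counts are preserved). Overall, the cross-section is a single solid region. Net area = 224.75 mm².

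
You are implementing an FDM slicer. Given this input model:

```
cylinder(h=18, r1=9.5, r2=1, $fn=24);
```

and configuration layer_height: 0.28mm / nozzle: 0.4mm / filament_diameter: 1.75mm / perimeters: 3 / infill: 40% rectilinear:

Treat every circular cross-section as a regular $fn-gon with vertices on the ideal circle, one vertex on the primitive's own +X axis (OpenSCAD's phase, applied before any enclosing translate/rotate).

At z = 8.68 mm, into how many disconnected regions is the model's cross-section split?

1

At z = 8.68 mm: the cone: at t=0.482 of its height the radius interpolates to r₁+(r₂−r₁)t = 5.401, giving a regular 24-gon of that circumradius. The result has 1 disconnected region.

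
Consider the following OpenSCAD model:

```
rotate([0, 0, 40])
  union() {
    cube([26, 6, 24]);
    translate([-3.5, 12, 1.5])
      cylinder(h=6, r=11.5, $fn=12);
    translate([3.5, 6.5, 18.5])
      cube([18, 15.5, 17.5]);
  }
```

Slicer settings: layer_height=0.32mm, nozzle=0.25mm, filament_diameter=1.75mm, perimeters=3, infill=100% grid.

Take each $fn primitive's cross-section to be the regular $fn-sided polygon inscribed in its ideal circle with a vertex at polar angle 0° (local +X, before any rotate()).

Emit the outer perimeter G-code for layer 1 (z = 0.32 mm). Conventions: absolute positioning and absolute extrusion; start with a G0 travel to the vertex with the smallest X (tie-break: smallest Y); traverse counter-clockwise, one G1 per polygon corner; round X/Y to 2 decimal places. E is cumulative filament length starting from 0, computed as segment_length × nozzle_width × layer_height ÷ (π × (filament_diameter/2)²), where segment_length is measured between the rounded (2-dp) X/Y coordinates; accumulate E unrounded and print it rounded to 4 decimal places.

G0 X-3.86 Y4.60 Z0.32
G1 X0.00 Y0.00 E0.1997
G1 X19.92 Y16.71 E1.0645
G1 X16.06 Y21.31 E1.2642
G1 X-3.86 Y4.60 E2.1290

At z = 0.32 mm: the 26×6 cube contributes its full rectangle; the cylinder at (-3.5, 12) does not reach this height (z outside [1.5, 7.5]); the cube at (3.5, 6.5) is absent (z outside [18.5, 36]); Combining (union): only the 26×6 cube is present, so the union is just that shape — 1 connected region; (rotated 40° about Z; rotation is an isometry so areas/perimeters/island counts are preserved). The outline is a single polygon with 4 vertices. Extrusion per mm of travel: 0.25 × 0.32 / (π × 0.875²) = 0.033260. Accumulating E over each segment gives final E = 2.1290.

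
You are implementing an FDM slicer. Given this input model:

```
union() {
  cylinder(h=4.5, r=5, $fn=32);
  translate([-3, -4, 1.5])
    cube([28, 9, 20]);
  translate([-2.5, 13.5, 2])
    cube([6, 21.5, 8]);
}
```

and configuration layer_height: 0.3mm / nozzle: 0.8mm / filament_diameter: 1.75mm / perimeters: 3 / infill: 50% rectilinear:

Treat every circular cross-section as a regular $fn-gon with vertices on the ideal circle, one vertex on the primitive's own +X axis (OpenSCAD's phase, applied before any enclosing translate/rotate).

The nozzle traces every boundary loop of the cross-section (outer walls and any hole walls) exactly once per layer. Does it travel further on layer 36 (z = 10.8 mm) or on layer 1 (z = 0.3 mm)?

Layer 36 (z = 10.8): the cylinder is absent (z outside [0, 4.5]); the 28×9 cube at (-3, -4) contributes its full rectangle (perimeter 74.00 mm); the cube at (-2.5, 13.5) does not reach this height (z outside [2, 10]); Taking the union: only the 28×9 cube at (-3, -4) is present, so the union is just that shape — boundary = 74.00 mm. So its perimeter = 74.00 mm. Layer 1 (z = 0.3): the cylinder: section is a regular 32-gon, circumradius r=5 (perimeter = 2·32·5.000·sin(180°/32) = 31.37 mm); the cube at (-3, -4) does not reach this height (z outside [1.5, 21.5]); the cube at (-2.5, 13.5) does not reach this height (z outside [2, 10]); Taking the union: only the r=5 cylinder is present, so the union is just that shape — boundary = 31.37 mm. So its perimeter = 31.37 mm. Layer 36 is larger (74.00 vs 31.37 mm).

layer 36 (z = 10.8 mm)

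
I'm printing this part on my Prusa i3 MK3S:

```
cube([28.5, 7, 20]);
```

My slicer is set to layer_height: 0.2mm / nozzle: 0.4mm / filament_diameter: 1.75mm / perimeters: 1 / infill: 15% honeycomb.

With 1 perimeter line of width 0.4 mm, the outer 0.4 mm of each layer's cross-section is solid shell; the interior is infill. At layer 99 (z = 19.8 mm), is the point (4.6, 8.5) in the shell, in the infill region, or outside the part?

At z = 19.8 mm: the cube (footprint 28.5×7) is included at this height. Overall, the cross-section is a single solid region. The nearest boundary edge runs (28.50, 7.00)→(0.00, 7.00); distance from the point to it = 1.50 mm. The point is not inside any of the regions above, so it lies outside the cross-section (1.50 mm from the nearest boundary).

outside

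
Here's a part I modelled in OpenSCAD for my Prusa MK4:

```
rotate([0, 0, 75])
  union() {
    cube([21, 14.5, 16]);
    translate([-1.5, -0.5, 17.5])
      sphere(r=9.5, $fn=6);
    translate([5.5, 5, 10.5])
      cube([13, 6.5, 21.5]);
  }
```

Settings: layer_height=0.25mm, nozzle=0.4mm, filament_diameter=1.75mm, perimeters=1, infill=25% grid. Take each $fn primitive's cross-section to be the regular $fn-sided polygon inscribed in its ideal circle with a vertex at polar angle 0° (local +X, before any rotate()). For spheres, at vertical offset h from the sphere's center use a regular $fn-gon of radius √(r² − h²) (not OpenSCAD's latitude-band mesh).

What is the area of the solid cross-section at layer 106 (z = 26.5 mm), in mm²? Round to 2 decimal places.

At z = 26.5 mm: the cube does not reach this height (z outside [0, 16]); the r=9.5 sphere at (-1.5, -0.5) slices to a regular 6-gon of circumradius 3.041 (√(r²−h²) with h=9 from center) (area = (6/2)·3.041²·sin(360°/6) = 24.03 mm²); the cube at (5.5, 5) is present — its section is the full 13×6.5 rectangle (area 84.50 mm²); Combining (union): the 2 present regions are separate (no shared area or edge), so areas and boundary lengths simply add and each stays a separate island — area = 108.53 mm²; (rotated 75° about Z; rotation is an isometry so areas/perimeters/island counts are preserved). Overall, the cross-section has 2 separate islands. Net area = 108.53 mm².

108.53 mm²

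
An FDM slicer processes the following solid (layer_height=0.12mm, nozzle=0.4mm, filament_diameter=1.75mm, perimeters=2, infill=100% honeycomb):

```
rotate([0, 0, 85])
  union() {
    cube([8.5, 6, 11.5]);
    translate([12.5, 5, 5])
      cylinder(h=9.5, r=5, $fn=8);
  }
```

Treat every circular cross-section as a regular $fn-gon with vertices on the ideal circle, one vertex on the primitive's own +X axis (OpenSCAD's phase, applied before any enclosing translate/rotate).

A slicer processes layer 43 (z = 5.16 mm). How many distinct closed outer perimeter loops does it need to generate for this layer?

At z = 5.16 mm: the cube is present — its section is the full 8.5×6 rectangle; the cylinder at (12.5, 5): section is a regular 8-gon, circumradius r=5; Taking the union: the regions partially overlap (shared area 2.00 mm²), so overlapping operands fuse into one piece — 1 connected region; (rotated 85° about Z; rotation is an isometry so areas/perimeters/island counts are preserved). The result has 1 disconnected region.

1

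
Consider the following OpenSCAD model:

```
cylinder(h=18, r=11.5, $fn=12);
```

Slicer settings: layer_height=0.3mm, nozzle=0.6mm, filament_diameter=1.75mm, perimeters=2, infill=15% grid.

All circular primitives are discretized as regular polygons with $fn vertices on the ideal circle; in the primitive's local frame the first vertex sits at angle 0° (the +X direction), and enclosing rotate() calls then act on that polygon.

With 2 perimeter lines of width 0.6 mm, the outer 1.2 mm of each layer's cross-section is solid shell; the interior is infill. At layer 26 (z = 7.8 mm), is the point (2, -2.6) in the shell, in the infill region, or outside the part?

At z = 7.8 mm: the cylinder: section is a regular 12-gon, circumradius r=11.5. Overall, the cross-section is a single solid region. The nearest boundary edge runs (5.75, -9.96)→(9.96, -5.75); distance from the point to it = 7.86 mm. The point is inside the cross-section and 7.86 mm from the nearest boundary — more than the 1.2 mm shell width (2 × 0.6), so it's in the infill interior.

infill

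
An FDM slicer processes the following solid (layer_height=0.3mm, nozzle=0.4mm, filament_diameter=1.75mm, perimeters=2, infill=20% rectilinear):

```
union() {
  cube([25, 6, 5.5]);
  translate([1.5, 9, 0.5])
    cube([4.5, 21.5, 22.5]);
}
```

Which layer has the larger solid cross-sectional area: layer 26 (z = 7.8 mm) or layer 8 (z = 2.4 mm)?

layer 8 (z = 2.4 mm)

Layer 26 (z = 7.8): the cube does not reach this height (z outside [0, 5.5]); the cube at (1.5, 9) is present — its section is the full 4.5×21.5 rectangle (area 96.75 mm²); Merging all regions: only the 4.5×21.5 cube at (1.5, 9) is present, so the union is just that shape — area = 96.75 mm². So its area = 96.75 mm². Layer 8 (z = 2.4): the cube (footprint 25×6) is included at this height (area 150.00 mm²); the cube at (1.5, 9) (footprint 4.5×21.5) is included at this height (area 96.75 mm²); Taking the union: the 2 present regions are separate (no shared area or edge), so areas and boundary lengths simply add and each stays a separate island — area = 246.75 mm². So its area = 246.75 mm². Layer 8 is larger (246.75 vs 96.75 mm²).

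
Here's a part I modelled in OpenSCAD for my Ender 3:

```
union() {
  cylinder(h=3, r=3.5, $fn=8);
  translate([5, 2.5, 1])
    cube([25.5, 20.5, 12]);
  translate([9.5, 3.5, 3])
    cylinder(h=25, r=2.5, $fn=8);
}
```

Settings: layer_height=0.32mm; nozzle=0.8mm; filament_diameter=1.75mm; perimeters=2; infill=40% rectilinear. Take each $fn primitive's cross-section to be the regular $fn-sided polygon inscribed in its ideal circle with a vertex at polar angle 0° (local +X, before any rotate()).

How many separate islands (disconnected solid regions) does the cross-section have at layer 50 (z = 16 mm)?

1

At z = 16 mm: the cylinder is absent (z outside [0, 3]); the cube at (5, 2.5) is absent (z outside [1, 13]); the r=2.5 cylinder at (9.5, 3.5) gives a regular 8-gon of circumradius 2.5 (constant along its height); Merging all regions: only the r=2.5 cylinder at (9.5, 3.5) is present, so the union is just that shape — 1 connected region. Overall, the cross-section is a single solid region. Island count = 1.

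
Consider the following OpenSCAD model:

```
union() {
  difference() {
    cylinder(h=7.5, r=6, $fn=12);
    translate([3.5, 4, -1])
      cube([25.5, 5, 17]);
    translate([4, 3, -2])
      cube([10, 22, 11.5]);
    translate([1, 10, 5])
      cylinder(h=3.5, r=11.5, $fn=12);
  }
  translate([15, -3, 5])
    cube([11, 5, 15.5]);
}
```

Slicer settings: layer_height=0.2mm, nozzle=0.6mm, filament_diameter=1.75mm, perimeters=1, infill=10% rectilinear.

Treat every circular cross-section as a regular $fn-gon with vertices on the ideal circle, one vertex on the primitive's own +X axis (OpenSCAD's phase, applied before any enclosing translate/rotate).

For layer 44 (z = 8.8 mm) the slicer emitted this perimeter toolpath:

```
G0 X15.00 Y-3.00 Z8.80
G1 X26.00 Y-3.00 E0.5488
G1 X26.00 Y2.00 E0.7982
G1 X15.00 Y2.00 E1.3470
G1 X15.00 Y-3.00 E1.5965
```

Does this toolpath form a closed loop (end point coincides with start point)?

yes

Start point (G0): (15.00, -3.00). End point (last G1): the path returns to the start — closed.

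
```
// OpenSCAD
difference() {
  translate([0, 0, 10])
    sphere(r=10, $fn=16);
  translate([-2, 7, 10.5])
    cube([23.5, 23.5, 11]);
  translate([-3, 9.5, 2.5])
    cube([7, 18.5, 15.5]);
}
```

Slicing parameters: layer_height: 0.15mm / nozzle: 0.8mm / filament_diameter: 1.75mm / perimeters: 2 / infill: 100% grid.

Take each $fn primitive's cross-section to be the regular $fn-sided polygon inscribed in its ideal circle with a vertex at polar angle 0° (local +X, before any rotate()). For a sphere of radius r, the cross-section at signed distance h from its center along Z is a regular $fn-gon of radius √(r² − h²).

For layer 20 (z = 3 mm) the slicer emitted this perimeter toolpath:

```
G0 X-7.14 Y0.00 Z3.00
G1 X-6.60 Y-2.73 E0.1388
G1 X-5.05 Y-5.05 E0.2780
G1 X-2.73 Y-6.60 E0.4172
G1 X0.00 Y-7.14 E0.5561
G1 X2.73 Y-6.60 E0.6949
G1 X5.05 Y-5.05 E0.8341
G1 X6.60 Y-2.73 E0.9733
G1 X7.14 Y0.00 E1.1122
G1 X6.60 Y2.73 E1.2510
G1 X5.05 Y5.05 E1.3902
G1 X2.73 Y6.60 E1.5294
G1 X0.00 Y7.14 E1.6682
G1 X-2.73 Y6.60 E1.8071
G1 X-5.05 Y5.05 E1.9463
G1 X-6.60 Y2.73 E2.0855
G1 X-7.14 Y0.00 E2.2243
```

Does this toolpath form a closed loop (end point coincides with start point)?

yes

Start point (G0): (-7.14, 0.00). End point (last G1): the path returns to the start — closed.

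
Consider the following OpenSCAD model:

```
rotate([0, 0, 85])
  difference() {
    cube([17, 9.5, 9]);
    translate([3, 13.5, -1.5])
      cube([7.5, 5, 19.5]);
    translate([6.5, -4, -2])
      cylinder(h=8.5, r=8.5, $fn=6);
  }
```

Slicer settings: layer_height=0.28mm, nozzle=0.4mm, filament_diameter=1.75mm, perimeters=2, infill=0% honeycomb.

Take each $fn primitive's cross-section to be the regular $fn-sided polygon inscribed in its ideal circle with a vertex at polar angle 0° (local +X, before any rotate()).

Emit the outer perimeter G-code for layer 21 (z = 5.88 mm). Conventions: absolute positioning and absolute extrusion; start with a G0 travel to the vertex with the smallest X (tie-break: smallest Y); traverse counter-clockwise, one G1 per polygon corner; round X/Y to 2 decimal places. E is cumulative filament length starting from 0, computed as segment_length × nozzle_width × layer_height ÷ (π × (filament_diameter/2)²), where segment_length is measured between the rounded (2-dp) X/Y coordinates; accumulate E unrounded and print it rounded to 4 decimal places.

G0 X-9.46 Y0.83 Z5.88
G1 X0.00 Y0.00 E0.4422
G1 X0.03 Y0.31 E0.4567
G1 X-3.15 Y2.53 E0.6373
G1 X-2.41 Y11.00 E1.0332
G1 X1.11 Y12.64 E1.2140
G1 X1.48 Y16.94 E1.4150
G1 X-7.98 Y17.76 E1.8571
G1 X-9.46 Y0.83 E2.6485

At z = 5.88 mm: the cube is present — its section is the full 17×9.5 rectangle; the cube at (3, 13.5) (footprint 7.5×5) is included at this height; the r=8.5 cylinder at (6.5, -4) contributes a regular 6-gon of circumradius 8.5; Subtracting the remaining from the first: starting from the 17×9.5 cube, the 7.5×5 cube at (3, 13.5) misses the remaining region (no effect); the r=8.5 cylinder at (6.5, -4) partially overlaps it — only the 35.09 mm² overlap (of its 187.71 mm²) is removed, clipping the outline — 1 connected region; (rotated 85° about Z; rotation is an isometry so areas/perimeters/island counts are preserved). The outline is a single polygon with 8 vertices. Extrusion per mm of travel: 0.4 × 0.28 / (π × 0.875²) = 0.046564. Accumulating E over each segment gives final E = 2.6485.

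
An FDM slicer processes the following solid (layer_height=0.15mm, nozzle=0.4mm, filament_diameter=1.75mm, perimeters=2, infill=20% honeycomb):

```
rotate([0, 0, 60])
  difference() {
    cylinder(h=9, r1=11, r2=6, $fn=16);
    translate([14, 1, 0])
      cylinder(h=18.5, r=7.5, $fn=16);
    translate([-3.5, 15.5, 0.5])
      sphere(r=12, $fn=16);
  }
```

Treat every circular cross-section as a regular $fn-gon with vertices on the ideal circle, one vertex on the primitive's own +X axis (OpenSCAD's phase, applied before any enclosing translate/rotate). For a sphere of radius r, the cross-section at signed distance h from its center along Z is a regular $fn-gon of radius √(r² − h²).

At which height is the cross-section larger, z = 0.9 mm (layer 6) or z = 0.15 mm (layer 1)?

Layer 6 (z = 0.9): the cone contributes a regular 16-gon of circumradius 10.500 (interpolated between r1=11 and r2=6 at t=0.100) (area = (16/2)·10.500²·sin(360°/16) = 337.53 mm²); the r=7.5 cylinder at (14, 1) gives a regular 16-gon of circumradius 7.5 (constant along its height) (area = (16/2)·7.500²·sin(360°/16) = 172.21 mm²); the r=12 sphere at (-3.5, 15.5) slices to a regular 16-gon of circumradius 11.993 (√(r²−h²) with h=0.4 from center) (area = (16/2)·11.993²·sin(360°/16) = 440.36 mm²); After the difference (first − rest): starting from the cone (337.53 mm²), the r=7.5 cylinder at (14, 1) partially overlaps it — only the 27.27 mm² overlap (of its 172.21 mm²) is removed, clipping the outline; the r=12 sphere at (-3.5, 15.5) partially overlaps it — only the 67.23 mm² overlap (of its 440.36 mm²) is removed, clipping the outline — area = 243.02 mm²; (whole slice rotated 60° about Z — lengths, areas and connectivity unchanged). So its area = 243.02 mm². Layer 1 (z = 0.15): the cone (r1=11→r2=6) has section circumradius 10.917 here — a regular 16-gon (area = (16/2)·10.917²·sin(360°/16) = 364.85 mm²); the cylinder at (14, 1): section is a regular 16-gon, circumradius r=7.5 (area = (16/2)·7.500²·sin(360°/16) = 172.21 mm²); the r=12 sphere at (-3.5, 15.5) contributes a regular 16-gon of circumradius √(12²−0.35²) = 11.995 (area = (16/2)·11.995²·sin(360°/16) = 440.48 mm²); Subtracting the remaining from the first: starting from the cone (364.85 mm²), the r=7.5 cylinder at (14, 1) partially overlaps it — only the 32.01 mm² overlap (of its 172.21 mm²) is removed, clipping the outline; the r=12 sphere at (-3.5, 15.5) partially overlaps it — only the 74.52 mm² overlap (of its 440.48 mm²) is removed, clipping the outline — area = 258.31 mm²; (whole slice rotated 60° about Z — lengths, areas and connectivity unchanged). So its area = 258.31 mm². Layer 1 is larger (258.31 vs 243.02 mm²).

layer 1 (z = 0.15 mm)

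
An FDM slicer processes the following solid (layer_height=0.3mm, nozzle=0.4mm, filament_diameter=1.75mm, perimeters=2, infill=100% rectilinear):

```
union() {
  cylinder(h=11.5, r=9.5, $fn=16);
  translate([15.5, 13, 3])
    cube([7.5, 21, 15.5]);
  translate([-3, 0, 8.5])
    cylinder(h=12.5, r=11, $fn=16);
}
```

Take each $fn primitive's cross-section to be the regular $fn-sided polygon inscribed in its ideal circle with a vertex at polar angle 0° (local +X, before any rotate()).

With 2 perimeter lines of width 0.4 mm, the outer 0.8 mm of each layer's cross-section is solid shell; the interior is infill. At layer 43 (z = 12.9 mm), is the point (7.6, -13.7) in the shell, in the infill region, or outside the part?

outside

At z = 12.9 mm: the cylinder is not intersected at this z (z outside [0, 11.5]); the 7.5×21 cube at (15.5, 13) contributes its full rectangle; the r=11 cylinder at (-3, 0) contributes a regular 16-gon of circumradius 11; Combining (union): the 2 present regions are separate (no shared area or edge), so areas and boundary lengths simply add and each stays a separate island — 2 connected regions. Overall, the cross-section has 2 separate islands. The nearest boundary edge runs (4.78, -7.78)→(1.21, -10.16); distance from the point to it = 6.49 mm. The point is not inside any of the regions above, so it lies outside the cross-section (6.49 mm from the nearest boundary).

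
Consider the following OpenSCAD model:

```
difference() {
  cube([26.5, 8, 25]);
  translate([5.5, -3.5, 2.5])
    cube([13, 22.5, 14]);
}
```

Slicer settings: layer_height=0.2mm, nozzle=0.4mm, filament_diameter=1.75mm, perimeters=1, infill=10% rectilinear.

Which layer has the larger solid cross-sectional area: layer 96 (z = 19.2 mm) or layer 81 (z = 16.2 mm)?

layer 96 (z = 19.2 mm)

Layer 96 (z = 19.2): the cube is present — its section is the full 26.5×8 rectangle (area 212.00 mm²); the cube at (5.5, -3.5) is absent (z outside [2.5, 16.5]); After the difference (first − rest): none of the subtracted shapes is present at this height, so the 26.5×8 cube is unchanged — area = 212.00 mm². So its area = 212.00 mm². Layer 81 (z = 16.2): the cube (footprint 26.5×8) is included at this height (area 212.00 mm²); the cube at (5.5, -3.5) is present — its section is the full 13×22.5 rectangle (area 292.50 mm²); Taking the first minus the rest: starting from the 26.5×8 cube (212.00 mm²), the 13×22.5 cube at (5.5, -3.5) partially overlaps it — only the 104.00 mm² overlap (of its 292.50 mm²) is removed, clipping the outline — area = 108.00 mm². So its area = 108.00 mm². Layer 96 is larger (212.00 vs 108.00 mm²).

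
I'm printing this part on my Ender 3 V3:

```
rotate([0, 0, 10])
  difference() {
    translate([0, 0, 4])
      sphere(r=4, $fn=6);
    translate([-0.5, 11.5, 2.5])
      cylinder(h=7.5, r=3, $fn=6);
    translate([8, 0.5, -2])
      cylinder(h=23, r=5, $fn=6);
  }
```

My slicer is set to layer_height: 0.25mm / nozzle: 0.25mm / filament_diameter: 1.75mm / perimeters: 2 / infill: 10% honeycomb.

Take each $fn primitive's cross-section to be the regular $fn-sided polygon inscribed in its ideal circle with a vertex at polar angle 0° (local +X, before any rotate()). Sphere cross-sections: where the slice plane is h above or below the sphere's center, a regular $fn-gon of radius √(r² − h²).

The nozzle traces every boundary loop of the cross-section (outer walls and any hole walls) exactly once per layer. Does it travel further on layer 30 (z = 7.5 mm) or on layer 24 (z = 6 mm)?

layer 24 (z = 6 mm)

Layer 30 (z = 7.5): the r=4 sphere contributes a regular 6-gon of circumradius √(4²−3.5²) = 1.936 (perimeter = 2·6·1.936·sin(180°/6) = 11.62 mm); the r=3 cylinder at (-0.5, 11.5) contributes a regular 6-gon of circumradius 3 (perimeter = 2·6·3.000·sin(180°/6) = 18.00 mm); the cylinder at (8, 0.5): section is a regular 6-gon, circumradius r=5 (perimeter = 2·6·5.000·sin(180°/6) = 30.00 mm); Taking the first minus the rest: starting from the r=4 sphere, the r=3 cylinder at (-0.5, 11.5) misses the remaining region (no effect); the r=5 cylinder at (8, 0.5) misses the remaining region (no effect) — boundary = 11.62 mm; (rotated 10° about Z; rotation is an isometry so areas/perimeters/island counts are preserved). So its perimeter = 11.62 mm. Layer 24 (z = 6): the sphere: section is a regular 6-gon, circumradius = √(r²−h²) = √(4²−2²) = 3.464 (perimeter = 2·6·3.464·sin(180°/6) = 20.78 mm); the r=3 cylinder at (-0.5, 11.5) contributes a regular 6-gon of circumradius 3 (perimeter = 2·6·3.000·sin(180°/6) = 18.00 mm); the r=5 cylinder at (8, 0.5) contributes a regular 6-gon of circumradius 5 (perimeter = 2·6·5.000·sin(180°/6) = 30.00 mm); Subtracting the remaining from the first: starting from the r=4 sphere, the r=3 cylinder at (-0.5, 11.5) misses the remaining region (no effect); the r=5 cylinder at (8, 0.5) partially overlaps it — only the 0.11 mm² overlap (of its 64.95 mm²) is removed, clipping the outline — boundary = 20.78 mm; (rotated 10° about Z; rotation is an isometry so areas/perimeters/island counts are preserved). So its perimeter = 20.78 mm. Layer 24 is larger (20.78 vs 11.62 mm).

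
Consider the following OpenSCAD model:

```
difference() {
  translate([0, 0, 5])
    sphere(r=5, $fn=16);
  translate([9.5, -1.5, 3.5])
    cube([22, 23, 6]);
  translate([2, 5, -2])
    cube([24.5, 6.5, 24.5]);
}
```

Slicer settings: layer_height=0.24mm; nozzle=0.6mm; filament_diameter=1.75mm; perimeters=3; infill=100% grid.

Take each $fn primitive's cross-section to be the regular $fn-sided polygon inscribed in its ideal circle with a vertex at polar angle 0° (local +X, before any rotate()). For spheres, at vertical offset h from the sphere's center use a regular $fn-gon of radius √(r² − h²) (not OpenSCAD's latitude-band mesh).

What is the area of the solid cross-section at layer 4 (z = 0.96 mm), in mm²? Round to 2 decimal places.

At z = 0.96 mm: the r=5 sphere slices to a regular 16-gon of circumradius 2.946 (√(r²−h²) with h=4.04 from center) (area = (16/2)·2.946²·sin(360°/16) = 26.57 mm²); the cube at (9.5, -1.5) is absent (z outside [3.5, 9.5]); the cube at (2, 5) is present — its section is the full 24.5×6.5 rectangle (area 159.25 mm²); Subtracting the remaining from the first: starting from the r=5 sphere (26.57 mm²), the 24.5×6.5 cube at (2, 5) misses the remaining region (no effect) — area = 26.57 mm². Overall, the cross-section is a single solid region. Net area = 26.57 mm².

26.57 mm²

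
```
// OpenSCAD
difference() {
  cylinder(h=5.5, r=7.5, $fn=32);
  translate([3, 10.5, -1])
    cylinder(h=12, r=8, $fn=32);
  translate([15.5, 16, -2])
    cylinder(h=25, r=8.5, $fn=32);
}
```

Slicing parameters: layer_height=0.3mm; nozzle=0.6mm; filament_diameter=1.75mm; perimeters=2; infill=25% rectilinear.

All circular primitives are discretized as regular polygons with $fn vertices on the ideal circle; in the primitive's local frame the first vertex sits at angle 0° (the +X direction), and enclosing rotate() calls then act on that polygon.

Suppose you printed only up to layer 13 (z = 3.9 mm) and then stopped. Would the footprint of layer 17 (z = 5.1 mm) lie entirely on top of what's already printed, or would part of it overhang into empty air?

entirely on top

Compare the two slices. At z = 3.9: the cylinder: section is a regular 32-gon, circumradius r=7.5 (area = (32/2)·7.500²·sin(360°/32) = 175.58 mm²); the cylinder at (3, 10.5): section is a regular 32-gon, circumradius r=8 (area = (32/2)·8.000²·sin(360°/32) = 199.77 mm²); the r=8.5 cylinder at (15.5, 16) gives a regular 32-gon of circumradius 8.5 (constant along its height) (area = (32/2)·8.500²·sin(360°/32) = 225.52 mm²); Subtracting the remaining from the first: starting from the r=7.5 cylinder (175.58 mm²), the r=8 cylinder at (3, 10.5) partially overlaps it — only the 34.09 mm² overlap (of its 199.77 mm²) is removed, clipping the outline; the r=8.5 cylinder at (15.5, 16) misses the remaining region (no effect) — area = 141.49 mm². At z = 5.1: the r=7.5 cylinder gives a regular 32-gon of circumradius 7.5 (constant along its height) (area = (32/2)·7.500²·sin(360°/32) = 175.58 mm²); the r=8 cylinder at (3, 10.5) gives a regular 32-gon of circumradius 8 (constant along its height) (area = (32/2)·8.000²·sin(360°/32) = 199.77 mm²); the r=8.5 cylinder at (15.5, 16) contributes a regular 32-gon of circumradius 8.5 (area = (32/2)·8.500²·sin(360°/32) = 225.52 mm²); Taking the first minus the rest: starting from the r=7.5 cylinder (175.58 mm²), the r=8 cylinder at (3, 10.5) partially overlaps it — only the 34.09 mm² overlap (of its 199.77 mm²) is removed, clipping the outline; the r=8.5 cylinder at (15.5, 16) misses the remaining region (no effect) — area = 141.49 mm². Checking containment: the cross-section at z = 5.1 is a subset of the cross-section at z = 3.9.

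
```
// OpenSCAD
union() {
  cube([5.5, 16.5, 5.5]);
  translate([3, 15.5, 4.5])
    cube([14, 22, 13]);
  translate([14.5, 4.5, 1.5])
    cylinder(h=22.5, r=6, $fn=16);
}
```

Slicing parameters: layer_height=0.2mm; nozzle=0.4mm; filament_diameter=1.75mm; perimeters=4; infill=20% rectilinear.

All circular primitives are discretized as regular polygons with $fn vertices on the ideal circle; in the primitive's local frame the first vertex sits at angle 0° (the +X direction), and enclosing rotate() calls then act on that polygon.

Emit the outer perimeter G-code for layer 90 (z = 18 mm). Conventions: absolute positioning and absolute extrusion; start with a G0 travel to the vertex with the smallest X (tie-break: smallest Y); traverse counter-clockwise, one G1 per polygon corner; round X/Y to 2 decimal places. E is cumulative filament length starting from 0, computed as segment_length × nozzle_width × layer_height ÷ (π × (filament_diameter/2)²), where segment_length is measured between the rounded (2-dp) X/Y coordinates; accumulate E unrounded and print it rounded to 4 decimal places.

G0 X8.50 Y4.50 Z18.00
G1 X8.96 Y2.20 E0.0780
G1 X10.26 Y0.26 E0.1557
G1 X12.20 Y-1.04 E0.2334
G1 X14.50 Y-1.50 E0.3114
G1 X16.80 Y-1.04 E0.3894
G1 X18.74 Y0.26 E0.4671
G1 X20.04 Y2.20 E0.5447
G1 X20.50 Y4.50 E0.6227
G1 X20.04 Y6.80 E0.7008
G1 X18.74 Y8.74 E0.7784
G1 X16.80 Y10.04 E0.8561
G1 X14.50 Y10.50 E0.9341
G1 X12.20 Y10.04 E1.0121
G1 X10.26 Y8.74 E1.0898
G1 X8.96 Y6.80 E1.1675
G1 X8.50 Y4.50 E1.2455

At z = 18 mm: the cube is not intersected at this z (z outside [0, 5.5]); the cube at (3, 15.5) does not reach this height (z outside [4.5, 17.5]); the cylinder at (14.5, 4.5): section is a regular 16-gon, circumradius r=6; Combining (union): only the r=6 cylinder at (14.5, 4.5) is present, so the union is just that shape — 1 connected region. The outline is a single polygon with 16 vertices. Extrusion per mm of travel: 0.4 × 0.2 / (π × 0.875²) = 0.033260. Accumulating E over each segment gives final E = 1.2455.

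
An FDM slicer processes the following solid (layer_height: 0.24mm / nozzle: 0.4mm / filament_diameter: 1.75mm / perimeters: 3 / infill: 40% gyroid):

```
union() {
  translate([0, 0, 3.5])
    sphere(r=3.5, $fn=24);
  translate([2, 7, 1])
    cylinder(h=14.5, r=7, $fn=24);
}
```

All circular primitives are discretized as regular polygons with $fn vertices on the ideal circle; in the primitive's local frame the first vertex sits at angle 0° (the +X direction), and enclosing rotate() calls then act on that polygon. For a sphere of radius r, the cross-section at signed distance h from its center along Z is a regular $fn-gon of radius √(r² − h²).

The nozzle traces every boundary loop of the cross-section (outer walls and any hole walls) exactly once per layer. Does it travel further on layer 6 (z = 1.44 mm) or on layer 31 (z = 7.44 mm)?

Layer 6 (z = 1.44): the sphere: section is a regular 24-gon, circumradius = √(r²−h²) = √(3.5²−2.06²) = 2.830 (perimeter = 2·24·2.830·sin(180°/24) = 17.73 mm); the r=7 cylinder at (2, 7) gives a regular 24-gon of circumradius 7 (constant along its height) (perimeter = 2·24·7.000·sin(180°/24) = 43.86 mm); Merging all regions: the regions partially overlap (shared area 9.62 mm²), so the edge portions inside another operand are dropped and the merged outline is re-measured after clipping — boundary = 48.98 mm. So its perimeter = 48.98 mm. Layer 31 (z = 7.44): the sphere does not reach this height (|z−center|=3.940 > r=3.5); the r=7 cylinder at (2, 7) gives a regular 24-gon of circumradius 7 (constant along its height) (perimeter = 2·24·7.000·sin(180°/24) = 43.86 mm); Merging all regions: only the r=7 cylinder at (2, 7) is present, so the union is just that shape — boundary = 43.86 mm. So its perimeter = 43.86 mm. Layer 6 is larger (48.98 vs 43.86 mm).

layer 6 (z = 1.44 mm)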